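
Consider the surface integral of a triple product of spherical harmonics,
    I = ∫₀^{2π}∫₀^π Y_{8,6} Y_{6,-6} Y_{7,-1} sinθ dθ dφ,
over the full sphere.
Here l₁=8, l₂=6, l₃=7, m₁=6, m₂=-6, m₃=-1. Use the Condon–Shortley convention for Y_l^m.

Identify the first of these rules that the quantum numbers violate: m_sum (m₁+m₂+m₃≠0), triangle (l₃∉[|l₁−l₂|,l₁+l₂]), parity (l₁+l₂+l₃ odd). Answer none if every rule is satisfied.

azimuthal sum: 6 − 6 − 1 = -1  ✗
2 ≤ 7 ≤ 14 (triangle on l)
L = 8 + 6 + 7 = 21 (odd)

m_sum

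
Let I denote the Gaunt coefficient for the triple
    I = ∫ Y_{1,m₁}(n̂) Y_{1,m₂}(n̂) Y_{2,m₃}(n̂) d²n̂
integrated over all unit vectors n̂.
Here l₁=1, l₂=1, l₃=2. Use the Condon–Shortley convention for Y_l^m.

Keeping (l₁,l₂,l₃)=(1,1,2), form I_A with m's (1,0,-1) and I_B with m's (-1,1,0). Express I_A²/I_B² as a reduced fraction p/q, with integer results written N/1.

Same 1,1,2: normalisation and zero-m 3j drop out of the ratio.
A: Δ: 0! 2! 2! / 5! → 1/30; sum: t=0:+1/2 = 1/2; 3j²(1 1 2; 1 0 -1) = Δ·Π!·Σ² = 1/10  (sign -1)
B: Δ: 0! 2! 2! / 5! → 1/30; sum: t=0:+1/4 = 1/4; 3j²(1 1 2; -1 1 0) = Δ·Π!·Σ² = 1/30  (sign +1)
I_A²/I_B² = (1/10)/(1/30) = 3/1

3/1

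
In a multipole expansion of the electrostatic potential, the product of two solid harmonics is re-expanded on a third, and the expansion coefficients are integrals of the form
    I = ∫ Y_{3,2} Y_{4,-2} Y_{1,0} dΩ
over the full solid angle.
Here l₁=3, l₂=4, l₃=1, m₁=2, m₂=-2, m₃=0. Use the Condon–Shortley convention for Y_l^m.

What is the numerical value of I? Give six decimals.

Rules hold: Σm=0, L=8 even, 1≤1≤7.
N = 7·9·3 = 189
Δ = 6!·0!·2!/9! = 1/252
Racah Σ t=3..3: t=3:−1/36 = -1/36
⇒ 3j(3 4 1; 0 0 0)² = 4/63, sgn +1
Racah Σ t=1..1: t=1:−1/120 = -1/120
⇒ 3j(3 4 1; 2 -2 0)² = 1/21, sgn +1
4πI² = N·(3j₀)²·(3jₘ)² = 4/7
I = +1·√(0.571429/4π) = 0.21324362

0.213244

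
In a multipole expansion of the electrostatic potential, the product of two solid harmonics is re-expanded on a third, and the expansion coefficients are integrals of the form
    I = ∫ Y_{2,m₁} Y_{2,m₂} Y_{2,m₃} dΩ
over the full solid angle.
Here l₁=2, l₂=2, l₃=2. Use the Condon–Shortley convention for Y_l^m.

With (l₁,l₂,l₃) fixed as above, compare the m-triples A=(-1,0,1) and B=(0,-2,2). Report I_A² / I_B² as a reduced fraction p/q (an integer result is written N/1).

l's match ⇒ only the (l;m) 3-j factors differ between A and B.
A: triangle coeff Δ(2,2,2) = 1/630; Σ_t [1,2]: t=1:−1/2 t=2:+1/4 = -1/4; (3j)²=1/70 [(2 2 2; -1 0 1)], sign=+1
B: triangle coeff Δ(2,2,2) = 1/630; Σ_t [0,0]: t=0:+1/8 = 1/8; (3j)²=2/35 [(2 2 2; 0 -2 2)], sign=+1
I_A²/I_B² = (1/70)/(2/35) = 1/4

1/4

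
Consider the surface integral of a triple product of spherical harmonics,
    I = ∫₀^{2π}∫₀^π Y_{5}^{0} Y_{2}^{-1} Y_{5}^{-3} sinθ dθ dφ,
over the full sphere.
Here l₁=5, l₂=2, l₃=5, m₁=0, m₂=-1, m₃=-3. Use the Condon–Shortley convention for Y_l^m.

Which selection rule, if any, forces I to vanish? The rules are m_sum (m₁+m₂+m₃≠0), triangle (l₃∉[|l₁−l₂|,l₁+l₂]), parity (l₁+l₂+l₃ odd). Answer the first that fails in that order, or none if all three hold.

m_sum

azimuthal sum: 0 − 1 − 3 = -4  ✗
3 ≤ 5 ≤ 7 (triangle on l)
L = 5 + 2 + 5 = 12 (even)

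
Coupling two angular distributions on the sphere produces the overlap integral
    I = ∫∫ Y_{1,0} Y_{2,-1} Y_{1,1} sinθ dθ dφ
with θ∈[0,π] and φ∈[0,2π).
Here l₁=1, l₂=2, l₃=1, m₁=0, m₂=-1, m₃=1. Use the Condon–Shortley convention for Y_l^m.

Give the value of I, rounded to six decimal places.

Checks pass: Σm=0; 4 even; l₃=1∈[1,3].
(2·1+1)(2·2+1)(2·1+1) = 45
Δ: 2! 0! 2! / 5! → 1/30
sum: t=1:−1/1 = -1/1
3j²(1 2 1; 0 0 0) = Δ·Π!·Σ² = 2/15  (sign +1)
sum: t=1:−1/2 = -1/2
3j²(1 2 1; 0 -1 1) = Δ·Π!·Σ² = 1/10  (sign -1)
combine: 4πI² = 45·2/15·1/10 = 3/5
take √, sign -1: I = -0.21850969

-0.218510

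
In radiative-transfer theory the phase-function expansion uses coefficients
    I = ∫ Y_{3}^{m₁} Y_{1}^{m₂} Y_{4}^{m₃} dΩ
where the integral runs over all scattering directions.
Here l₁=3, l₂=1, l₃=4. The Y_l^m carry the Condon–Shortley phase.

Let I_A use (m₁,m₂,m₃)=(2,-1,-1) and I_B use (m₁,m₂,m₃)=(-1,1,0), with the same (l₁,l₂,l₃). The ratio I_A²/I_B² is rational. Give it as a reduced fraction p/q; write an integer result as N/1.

Shared (l₁,l₂,l₃)=(3,1,4): N and (l;000)² cancel in I_A²/I_B².
A: Δ = 0!·6!·2!/9! = 1/252; Racah Σ t=0..0: t=0:+1/240 = 1/240; ⇒ 3j(3 1 4; 2 -1 -1)² = 1/84, sgn -1
B: Δ = 0!·6!·2!/9! = 1/252; Racah Σ t=0..0: t=0:+1/96 = 1/96; ⇒ 3j(3 1 4; -1 1 0)² = 1/42, sgn +1
I_A²/I_B² = (1/84)/(1/42) = 1/2

1/2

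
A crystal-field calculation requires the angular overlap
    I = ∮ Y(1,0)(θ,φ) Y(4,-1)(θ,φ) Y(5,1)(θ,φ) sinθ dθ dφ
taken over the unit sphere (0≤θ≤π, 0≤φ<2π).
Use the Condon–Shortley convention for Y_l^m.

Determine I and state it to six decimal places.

Rules hold: Σm=0, L=10 even, 3≤5≤5.
N = 3·9·11 = 297
Δ = 0!·2!·8!/11! = 1/495
Racah Σ t=0..0: t=0:+1/576 = 1/576
⇒ 3j(1 4 5; 0 0 0)² = 5/99, sgn -1
Racah Σ t=0..0: t=0:+1/720 = 1/720
⇒ 3j(1 4 5; 0 -1 1)² = 8/165, sgn +1
4πI² = N·(3j₀)²·(3jₘ)² = 8/11
I = -1·√(0.727273/4π) = -0.24057125

-0.240571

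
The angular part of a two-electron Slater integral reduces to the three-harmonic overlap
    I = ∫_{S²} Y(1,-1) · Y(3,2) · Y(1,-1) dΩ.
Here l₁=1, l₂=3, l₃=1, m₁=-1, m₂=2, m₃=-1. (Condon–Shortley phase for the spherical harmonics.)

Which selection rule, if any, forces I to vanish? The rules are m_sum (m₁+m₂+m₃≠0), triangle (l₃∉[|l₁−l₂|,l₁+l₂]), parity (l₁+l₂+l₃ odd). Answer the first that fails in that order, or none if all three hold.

Σmᵢ = 0  ✓
l₃∈[|l₁−l₂|,l₁+l₂]=[2,4], have l₃=1  ✗
Σlᵢ = 5 ⇒ odd

triangle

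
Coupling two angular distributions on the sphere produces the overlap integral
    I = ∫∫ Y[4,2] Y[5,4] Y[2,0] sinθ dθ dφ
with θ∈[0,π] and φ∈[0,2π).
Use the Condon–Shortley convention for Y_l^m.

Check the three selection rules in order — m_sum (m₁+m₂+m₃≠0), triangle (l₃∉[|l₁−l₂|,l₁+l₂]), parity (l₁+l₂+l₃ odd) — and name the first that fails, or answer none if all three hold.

m₁+m₂+m₃ = 2 + 4 + 0 = 6  ✗
triangle: |4−5|=1 ≤ l₃=2 ≤ 4+5=9
parity: l₁+l₂+l₃ = 11 is odd

m_sum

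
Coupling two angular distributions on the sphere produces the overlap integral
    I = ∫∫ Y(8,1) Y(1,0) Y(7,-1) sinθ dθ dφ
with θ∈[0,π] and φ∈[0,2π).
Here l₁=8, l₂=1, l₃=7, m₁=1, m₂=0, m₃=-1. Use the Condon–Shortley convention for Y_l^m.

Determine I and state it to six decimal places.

Rules hold: Σm=0, L=16 even, 7≤7≤9.
N = 17·3·15 = 765
Δ = 2!·14!·0!/17! = 1/2040
Racah Σ t=1..1: t=1:−1/25401600 = -1/25401600
⇒ 3j(8 1 7; 0 0 0)² = 8/255, sgn +1
Racah Σ t=1..1: t=1:−1/29030400 = -1/29030400
⇒ 3j(8 1 7; 1 0 -1)² = 21/680, sgn -1
4πI² = N·(3j₀)²·(3jₘ)² = 63/85
I = -1·√(0.741176/4π) = -0.24285994

-0.242860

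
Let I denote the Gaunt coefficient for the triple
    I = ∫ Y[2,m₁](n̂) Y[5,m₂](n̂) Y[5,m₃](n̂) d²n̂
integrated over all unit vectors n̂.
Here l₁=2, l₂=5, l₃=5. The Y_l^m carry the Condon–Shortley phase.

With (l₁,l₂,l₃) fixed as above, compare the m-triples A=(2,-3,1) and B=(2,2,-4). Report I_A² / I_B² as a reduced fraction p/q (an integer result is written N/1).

14/9

Same 2,5,5: normalisation and zero-m 3j drop out of the ratio.
A: Δ: 2! 2! 8! / 13! → 1/38610; sum: t=0:+1/5760 = 1/5760; 3j²(2 5 5; 2 -3 1) = Δ·Π!·Σ² = 56/2145  (sign +1)
B: Δ: 2! 2! 8! / 13! → 1/38610; sum: t=0:+1/20160 = 1/20160; 3j²(2 5 5; 2 2 -4) = Δ·Π!·Σ² = 12/715  (sign -1)
I_A²/I_B² = (56/2145)/(12/715) = 14/9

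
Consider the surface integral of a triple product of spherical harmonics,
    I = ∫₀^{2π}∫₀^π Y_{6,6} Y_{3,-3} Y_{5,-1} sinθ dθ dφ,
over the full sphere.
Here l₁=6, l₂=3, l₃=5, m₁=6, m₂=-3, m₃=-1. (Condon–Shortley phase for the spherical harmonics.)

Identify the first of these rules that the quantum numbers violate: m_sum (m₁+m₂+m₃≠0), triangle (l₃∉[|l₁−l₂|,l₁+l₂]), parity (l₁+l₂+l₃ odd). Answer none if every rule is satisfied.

m_sum

m₁+m₂+m₃ = 6 − 3 − 1 = 2  ✗
triangle: |6−3|=3 ≤ l₃=5 ≤ 6+3=9
parity: l₁+l₂+l₃ = 14 is even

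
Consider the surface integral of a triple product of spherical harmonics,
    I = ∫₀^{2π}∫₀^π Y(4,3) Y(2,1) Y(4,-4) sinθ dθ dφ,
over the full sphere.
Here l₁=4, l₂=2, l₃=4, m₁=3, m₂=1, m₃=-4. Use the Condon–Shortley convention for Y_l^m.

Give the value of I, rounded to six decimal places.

Rules hold: Σm=0, L=10 even, 2≤4≤6.
N = 9·5·9 = 405
Δ = 2!·6!·2!/11! = 1/13860
Racah Σ t=0..2: t=0:+1/192 t=1:−1/36 t=2:+1/192 = -5/288
⇒ 3j(4 2 4; 0 0 0)² = 20/693, sgn -1
Racah Σ t=1..1: t=1:−1/1440 = -1/1440
⇒ 3j(4 2 4; 3 1 -4)² = 7/165, sgn -1
4πI² = N·(3j₀)²·(3jₘ)² = 60/121
I = +1·√(0.495868/4π) = 0.19864517

0.198645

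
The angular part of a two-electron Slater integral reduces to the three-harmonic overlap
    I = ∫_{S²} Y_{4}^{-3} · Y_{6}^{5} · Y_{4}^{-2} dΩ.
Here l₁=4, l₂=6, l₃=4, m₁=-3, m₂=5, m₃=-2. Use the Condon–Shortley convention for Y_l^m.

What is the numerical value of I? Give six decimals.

Rules hold: Σm=0, L=14 even, 2≤4≤10.
N = 9·13·9 = 1053
Δ = 6!·2!·6!/15! = 1/1261260
Racah Σ t=2..4: t=2:+1/4608 t=3:−1/1296 t=4:+1/4608 = -7/20736
⇒ 3j(4 6 4; 0 0 0)² = 20/1287, sgn -1
Racah Σ t=5..6: t=5:−1/172800 t=6:+1/86400 = 1/172800
⇒ 3j(4 6 4; -3 5 -2)² = 1/130, sgn +1
4πI² = N·(3j₀)²·(3jₘ)² = 18/143
I = -1·√(0.125874/4π) = -0.10008369

-0.100084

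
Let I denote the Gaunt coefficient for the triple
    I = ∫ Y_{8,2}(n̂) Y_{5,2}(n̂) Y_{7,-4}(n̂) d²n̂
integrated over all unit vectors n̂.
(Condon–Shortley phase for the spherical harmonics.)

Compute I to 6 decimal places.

Rules hold: Σm=0, L=20 even, 3≤7≤13.
N = 17·11·15 = 2805
Δ = 6!·10!·4!/21! = 1/814773960
Racah Σ t=1..5: t=1:−1/87091200 t=2:+1/4976640 t=3:−1/2073600 t=4:+1/4976640 t=5:−1/87091200 = -1/9676800
⇒ 3j(8 5 7; 0 0 0)² = 360/46189, sgn +1
Racah Σ t=3..6: t=3:−1/26127360 t=4:+1/23224320 t=5:−1/174182400 t=6:+1/15676416000 = -1/1119744000
⇒ 3j(8 5 7; 2 2 -4)² = 7/377910, sgn +1
4πI² = N·(3j₀)²·(3jₘ)² = 420/1037153
I = +1·√(0.000404955/4π) = 0.00567673

0.005677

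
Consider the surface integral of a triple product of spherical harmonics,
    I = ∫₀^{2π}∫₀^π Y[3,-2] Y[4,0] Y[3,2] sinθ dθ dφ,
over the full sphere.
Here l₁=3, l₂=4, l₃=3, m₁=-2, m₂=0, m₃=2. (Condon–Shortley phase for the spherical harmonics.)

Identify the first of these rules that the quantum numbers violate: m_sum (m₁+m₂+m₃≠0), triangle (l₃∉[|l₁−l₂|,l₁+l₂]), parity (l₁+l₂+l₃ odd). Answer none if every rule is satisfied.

none

Σmᵢ = 0  ✓
l₃∈[|l₁−l₂|,l₁+l₂]=[1,7], have l₃=3  ✓
Σlᵢ = 10 ⇒ even  ✓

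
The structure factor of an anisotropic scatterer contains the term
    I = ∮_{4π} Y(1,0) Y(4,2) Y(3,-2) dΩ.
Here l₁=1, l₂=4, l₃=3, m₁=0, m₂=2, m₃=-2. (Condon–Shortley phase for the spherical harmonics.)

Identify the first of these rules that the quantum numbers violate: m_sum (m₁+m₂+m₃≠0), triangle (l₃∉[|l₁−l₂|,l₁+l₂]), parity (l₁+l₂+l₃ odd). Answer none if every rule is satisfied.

Σmᵢ = 0  ✓
l₃∈[|l₁−l₂|,l₁+l₂]=[3,5], have l₃=3  ✓
Σlᵢ = 8 ⇒ even  ✓

none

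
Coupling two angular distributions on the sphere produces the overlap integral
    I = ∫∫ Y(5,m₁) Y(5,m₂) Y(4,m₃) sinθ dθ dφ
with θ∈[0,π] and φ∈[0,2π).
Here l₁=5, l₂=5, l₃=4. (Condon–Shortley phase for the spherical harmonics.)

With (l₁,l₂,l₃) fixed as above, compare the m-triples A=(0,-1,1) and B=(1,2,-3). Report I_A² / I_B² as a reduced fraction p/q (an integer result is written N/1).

6/5

Same 5,5,4: normalisation and zero-m 3j drop out of the ratio.
A: Δ: 6! 4! 4! / 15! → 1/3153150; sum: t=1:−1/17280 t=2:+1/1152 t=3:−1/864 t=4:+1/6912 = -7/34560; 3j²(5 5 4; 0 -1 1) = Δ·Π!·Σ² = 1/429  (sign +1)
B: Δ: 6! 4! 4! / 15! → 1/3153150; sum: t=3:−1/5184 t=4:+1/6912 = -1/20736; 3j²(5 5 4; 1 2 -3) = Δ·Π!·Σ² = 5/2574  (sign +1)
I_A²/I_B² = (1/429)/(5/2574) = 6/5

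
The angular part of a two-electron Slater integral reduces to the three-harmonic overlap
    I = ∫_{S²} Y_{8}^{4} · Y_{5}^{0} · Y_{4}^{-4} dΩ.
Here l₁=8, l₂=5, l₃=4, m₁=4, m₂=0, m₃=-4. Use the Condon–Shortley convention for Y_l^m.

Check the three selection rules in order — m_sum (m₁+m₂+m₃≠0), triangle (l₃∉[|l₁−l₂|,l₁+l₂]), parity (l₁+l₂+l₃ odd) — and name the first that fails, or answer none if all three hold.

azimuthal sum: 4 + 0 − 4 = 0  ✓
3 ≤ 4 ≤ 13 (triangle on l)  ✓
L = 8 + 5 + 4 = 17 (odd)  ✗

parity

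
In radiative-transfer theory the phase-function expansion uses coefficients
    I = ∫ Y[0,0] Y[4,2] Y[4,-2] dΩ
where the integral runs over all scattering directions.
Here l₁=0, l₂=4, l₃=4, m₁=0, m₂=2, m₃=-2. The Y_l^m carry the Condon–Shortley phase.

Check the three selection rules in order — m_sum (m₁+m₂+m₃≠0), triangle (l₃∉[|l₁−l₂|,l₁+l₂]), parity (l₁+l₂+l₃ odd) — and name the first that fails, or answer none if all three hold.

m₁+m₂+m₃ = 0 + 2 − 2 = 0  ✓
triangle: |0−4|=4 ≤ l₃=4 ≤ 0+4=4  ✓
parity: l₁+l₂+l₃ = 8 is even  ✓

none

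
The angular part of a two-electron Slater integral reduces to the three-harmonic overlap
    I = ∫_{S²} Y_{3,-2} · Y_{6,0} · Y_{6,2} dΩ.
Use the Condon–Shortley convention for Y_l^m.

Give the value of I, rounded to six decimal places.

0.000000

L=15 odd ⇒ parity kills the (l;000) factor ⇒ I = 0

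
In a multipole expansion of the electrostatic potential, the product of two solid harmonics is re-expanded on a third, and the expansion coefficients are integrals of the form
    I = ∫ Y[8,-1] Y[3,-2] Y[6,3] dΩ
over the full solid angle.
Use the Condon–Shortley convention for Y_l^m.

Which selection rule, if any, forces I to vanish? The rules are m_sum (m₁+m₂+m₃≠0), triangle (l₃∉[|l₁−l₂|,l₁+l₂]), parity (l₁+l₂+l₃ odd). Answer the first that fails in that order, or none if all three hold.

parity

azimuthal sum: -1 − 2 + 3 = 0  ✓
5 ≤ 6 ≤ 11 (triangle on l)  ✓
L = 8 + 3 + 6 = 17 (odd)  ✗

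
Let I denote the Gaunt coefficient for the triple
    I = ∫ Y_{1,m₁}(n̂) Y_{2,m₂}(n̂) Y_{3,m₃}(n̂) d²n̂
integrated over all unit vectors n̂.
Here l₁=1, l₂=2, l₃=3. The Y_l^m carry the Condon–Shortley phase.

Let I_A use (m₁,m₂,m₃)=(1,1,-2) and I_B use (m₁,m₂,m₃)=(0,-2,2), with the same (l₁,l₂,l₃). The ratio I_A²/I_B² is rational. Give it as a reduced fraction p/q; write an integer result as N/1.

2/1

Same 1,2,3: normalisation and zero-m 3j drop out of the ratio.
A: Δ: 0! 2! 4! / 7! → 1/105; sum: t=0:+1/12 = 1/12; 3j²(1 2 3; 1 1 -2) = Δ·Π!·Σ² = 2/21  (sign -1)
B: Δ: 0! 2! 4! / 7! → 1/105; sum: t=0:+1/24 = 1/24; 3j²(1 2 3; 0 -2 2) = Δ·Π!·Σ² = 1/21  (sign -1)
I_A²/I_B² = (2/21)/(1/21) = 2/1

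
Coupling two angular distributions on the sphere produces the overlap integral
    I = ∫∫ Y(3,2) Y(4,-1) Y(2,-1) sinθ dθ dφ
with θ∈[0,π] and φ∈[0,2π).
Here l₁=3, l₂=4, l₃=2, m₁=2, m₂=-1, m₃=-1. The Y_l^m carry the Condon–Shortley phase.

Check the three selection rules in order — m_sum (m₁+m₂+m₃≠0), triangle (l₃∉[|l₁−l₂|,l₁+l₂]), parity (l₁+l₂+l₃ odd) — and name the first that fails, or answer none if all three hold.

parity

azimuthal sum: 2 − 1 − 1 = 0  ✓
1 ≤ 2 ≤ 7 (triangle on l)  ✓
L = 3 + 4 + 2 = 9 (odd)  ✗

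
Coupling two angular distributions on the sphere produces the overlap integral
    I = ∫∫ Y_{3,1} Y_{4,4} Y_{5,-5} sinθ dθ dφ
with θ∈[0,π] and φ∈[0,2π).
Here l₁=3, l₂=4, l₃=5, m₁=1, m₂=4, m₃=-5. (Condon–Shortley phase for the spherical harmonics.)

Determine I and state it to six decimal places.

0.189625

m-sum 0 ✓  L=12 even ✓  1≤5≤7 ✓
Π(2lᵢ+1) = 7×9×11 = 693
triangle coeff Δ(3,4,5) = 1/180180
Σ_t [0,2]: t=0:+1/576 t=1:−1/144 t=2:+1/576 = -1/288
(3j)²=20/1001 [(3 4 5; 0 0 0)], sign=+1
Σ_t [2,2]: t=2:+1/34560 = 1/34560
(3j)²=14/429 [(3 4 5; 1 4 -5)], sign=+1
⇒ 4πI² = 840/1859
I = (+1)√(840/1859/(4π)) = 0.18962475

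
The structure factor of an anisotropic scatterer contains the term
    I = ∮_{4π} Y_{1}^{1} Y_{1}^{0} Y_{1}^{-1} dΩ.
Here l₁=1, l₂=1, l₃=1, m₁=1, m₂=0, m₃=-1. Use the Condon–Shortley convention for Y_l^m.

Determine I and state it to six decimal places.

Σlᵢ=3 odd — θ-integrand is odd under cosθ→−cosθ; I=0

0.000000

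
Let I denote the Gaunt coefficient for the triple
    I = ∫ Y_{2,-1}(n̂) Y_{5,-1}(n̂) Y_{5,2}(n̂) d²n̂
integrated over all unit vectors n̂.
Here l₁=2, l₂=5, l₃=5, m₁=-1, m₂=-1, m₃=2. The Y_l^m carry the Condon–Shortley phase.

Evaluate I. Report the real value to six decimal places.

Checks pass: Σm=0; 12 even; l₃=5∈[3,7].
(2·2+1)(2·5+1)(2·5+1) = 605
Δ: 2! 2! 8! / 13! → 1/38610
sum: t=0:+1/2880 t=1:−1/576 t=2:+1/2880 = -1/960
3j²(2 5 5; 0 0 0) = Δ·Π!·Σ² = 10/429  (sign +1)
sum: t=1:−1/1440 t=2:+1/2880 = -1/2880
3j²(2 5 5; -1 -1 2) = Δ·Π!·Σ² = 7/715  (sign +1)
combine: 4πI² = 605·10/429·7/715 = 70/507
take √, sign +1: I = 0.10481902

0.104819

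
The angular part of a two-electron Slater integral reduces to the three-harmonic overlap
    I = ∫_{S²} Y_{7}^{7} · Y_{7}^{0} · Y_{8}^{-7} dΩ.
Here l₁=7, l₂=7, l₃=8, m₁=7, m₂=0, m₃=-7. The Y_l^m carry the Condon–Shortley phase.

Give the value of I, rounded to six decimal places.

0.106114

m-sum 0 ✓  L=22 even ✓  0≤8≤14 ✓
Π(2lᵢ+1) = 15×15×17 = 3825
triangle coeff Δ(7,7,8) = 1/22086194130
Σ_t [0,6]: t=0:+1/18289152000 t=1:−1/248832000 t=2:+1/24883200 t=3:−1/11943936 t=4:+1/24883200 t=5:−1/248832000 t=6:+1/18289152000 = -11/975421440
(3j)²=1750/289731 [(7 7 8; 0 0 0)], sign=-1
Σ_t [0,0]: t=0:+1/146313216000 = 1/146313216000
(3j)²=91/14858 [(7 7 8; 7 0 -7)], sign=-1
⇒ 4πI² = 459375/3246473
I = (+1)√(459375/3246473/(4π)) = 0.10611404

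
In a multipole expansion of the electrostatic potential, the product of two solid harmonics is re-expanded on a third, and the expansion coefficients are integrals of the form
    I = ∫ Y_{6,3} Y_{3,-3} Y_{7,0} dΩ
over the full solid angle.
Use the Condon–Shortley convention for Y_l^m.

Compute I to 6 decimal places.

Rules hold: Σm=0, L=16 even, 3≤7≤9.
N = 13·7·15 = 1365
Δ = 2!·10!·4!/17! = 1/2042040
Racah Σ t=0..2: t=0:+1/207360 t=1:−1/57600 t=2:+1/207360 = -1/129600
⇒ 3j(6 3 7; 0 0 0)² = 168/12155, sgn +1
Racah Σ t=0..0: t=0:+1/1451520 = 1/1451520
⇒ 3j(6 3 7; 3 -3 0)² = 45/4862, sgn -1
4πI² = N·(3j₀)²·(3jₘ)² = 79380/454597
I = -1·√(0.174616/4π) = -0.11787924

-0.117879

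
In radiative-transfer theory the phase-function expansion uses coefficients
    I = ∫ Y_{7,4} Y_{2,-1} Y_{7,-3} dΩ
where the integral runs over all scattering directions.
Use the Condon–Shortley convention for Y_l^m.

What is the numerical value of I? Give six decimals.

m-sum 0 ✓  L=16 even ✓  5≤7≤9 ✓
Π(2lᵢ+1) = 15×5×15 = 1125
triangle coeff Δ(7,2,7) = 1/185640
Σ_t [0,2]: t=0:+1/2419200 t=1:−1/518400 t=2:+1/2419200 = -1/907200
(3j)²=56/3315 [(7 2 7; 0 0 0)], sign=+1
Σ_t [0,1]: t=0:+1/4354560 t=1:−1/14515200 = 1/6220800
(3j)²=77/4420 [(7 2 7; 4 -1 -3)], sign=+1
⇒ 4πI² = 16170/48841
I = (+1)√(16170/48841/(4π)) = 0.16231468

0.162315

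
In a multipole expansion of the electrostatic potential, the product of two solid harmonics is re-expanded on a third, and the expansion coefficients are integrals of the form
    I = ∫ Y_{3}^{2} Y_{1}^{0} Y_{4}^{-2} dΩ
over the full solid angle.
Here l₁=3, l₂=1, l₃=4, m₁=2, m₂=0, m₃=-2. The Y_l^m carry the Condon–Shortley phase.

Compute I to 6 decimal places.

0.213244

Rules hold: Σm=0, L=8 even, 2≤4≤4.
N = 7·3·9 = 189
Δ = 0!·6!·2!/9! = 1/252
Racah Σ t=0..0: t=0:+1/36 = 1/36
⇒ 3j(3 1 4; 0 0 0)² = 4/63, sgn +1
Racah Σ t=0..0: t=0:+1/120 = 1/120
⇒ 3j(3 1 4; 2 0 -2)² = 1/21, sgn +1
4πI² = N·(3j₀)²·(3jₘ)² = 4/7
I = +1·√(0.571429/4π) = 0.21324362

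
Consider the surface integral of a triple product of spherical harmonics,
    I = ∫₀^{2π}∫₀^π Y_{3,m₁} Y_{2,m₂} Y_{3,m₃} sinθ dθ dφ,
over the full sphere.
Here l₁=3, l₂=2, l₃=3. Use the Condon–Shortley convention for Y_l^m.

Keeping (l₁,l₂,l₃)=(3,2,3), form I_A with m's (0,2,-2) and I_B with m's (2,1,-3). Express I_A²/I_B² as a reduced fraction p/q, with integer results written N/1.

Same 3,2,3: normalisation and zero-m 3j drop out of the ratio.
A: Δ: 2! 4! 2! / 9! → 1/3780; sum: t=2:+1/24 = 1/24; 3j²(3 2 3; 0 2 -2) = Δ·Π!·Σ² = 1/21  (sign -1)
B: Δ: 2! 4! 2! / 9! → 1/3780; sum: t=1:−1/48 = -1/48; 3j²(3 2 3; 2 1 -3) = Δ·Π!·Σ² = 5/84  (sign -1)
I_A²/I_B² = (1/21)/(5/84) = 4/5

4/5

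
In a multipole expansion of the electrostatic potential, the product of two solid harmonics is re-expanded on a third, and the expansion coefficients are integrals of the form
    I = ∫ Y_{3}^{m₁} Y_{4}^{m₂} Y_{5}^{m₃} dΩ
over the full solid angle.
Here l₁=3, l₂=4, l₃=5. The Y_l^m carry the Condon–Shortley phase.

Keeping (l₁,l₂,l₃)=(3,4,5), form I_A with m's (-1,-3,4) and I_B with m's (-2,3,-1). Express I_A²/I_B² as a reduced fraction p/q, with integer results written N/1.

Shared (l₁,l₂,l₃)=(3,4,5): N and (l;000)² cancel in I_A²/I_B².
A: Δ = 2!·4!·6!/13! = 1/180180; Racah Σ t=0..1: t=0:+1/5760 t=1:−1/4320 = -1/17280; ⇒ 3j(3 4 5; -1 -3 4)² = 7/4290, sgn +1
B: Δ = 2!·4!·6!/13! = 1/180180; Racah Σ t=1..2: t=1:−1/17280 t=2:+1/1440 = 11/17280; ⇒ 3j(3 4 5; -2 3 -1)² = 11/468, sgn +1
I_A²/I_B² = (7/4290)/(11/468) = 42/605

42/605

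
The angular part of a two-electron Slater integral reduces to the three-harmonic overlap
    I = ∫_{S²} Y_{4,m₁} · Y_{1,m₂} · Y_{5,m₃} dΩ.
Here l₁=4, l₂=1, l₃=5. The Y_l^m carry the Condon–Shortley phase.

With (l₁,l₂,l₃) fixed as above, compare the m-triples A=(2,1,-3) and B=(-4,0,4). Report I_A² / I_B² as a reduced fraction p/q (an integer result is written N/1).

l's match ⇒ only the (l;m) 3-j factors differ between A and B.
A: triangle coeff Δ(4,1,5) = 1/495; Σ_t [0,0]: t=0:+1/2880 = 1/2880; (3j)²=28/495 [(4 1 5; 2 1 -3)], sign=+1
B: triangle coeff Δ(4,1,5) = 1/495; Σ_t [0,0]: t=0:+1/40320 = 1/40320; (3j)²=1/55 [(4 1 5; -4 0 4)], sign=-1
I_A²/I_B² = (28/495)/(1/55) = 28/9

28/9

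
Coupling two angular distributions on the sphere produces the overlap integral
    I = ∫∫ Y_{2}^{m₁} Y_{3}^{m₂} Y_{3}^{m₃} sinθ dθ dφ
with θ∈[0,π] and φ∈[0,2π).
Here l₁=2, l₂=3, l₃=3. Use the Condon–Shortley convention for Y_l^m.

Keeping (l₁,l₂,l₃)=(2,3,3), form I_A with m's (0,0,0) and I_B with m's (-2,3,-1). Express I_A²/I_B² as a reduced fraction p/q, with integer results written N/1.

Same 2,3,3: normalisation and zero-m 3j drop out of the ratio.
A: Δ: 2! 2! 4! / 9! → 1/3780; sum: t=0:+1/24 t=1:−1/4 t=2:+1/24 = -1/6; 3j²(2 3 3; 0 0 0) = Δ·Π!·Σ² = 4/105  (sign +1)
B: Δ: 2! 2! 4! / 9! → 1/3780; sum: t=2:+1/96 = 1/96; 3j²(2 3 3; -2 3 -1) = Δ·Π!·Σ² = 1/42  (sign +1)
I_A²/I_B² = (4/105)/(1/42) = 8/5

8/5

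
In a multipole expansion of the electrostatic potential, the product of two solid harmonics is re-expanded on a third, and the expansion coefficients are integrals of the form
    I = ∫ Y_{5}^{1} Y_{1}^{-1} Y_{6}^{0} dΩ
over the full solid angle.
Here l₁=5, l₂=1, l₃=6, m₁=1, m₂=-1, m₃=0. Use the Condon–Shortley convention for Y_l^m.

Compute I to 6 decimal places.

Checks pass: Σm=0; 12 even; l₃=6∈[4,6].
(2·5+1)(2·1+1)(2·6+1) = 429
Δ: 0! 10! 2! / 13! → 1/858
sum: t=0:+1/14400 = 1/14400
3j²(5 1 6; 0 0 0) = Δ·Π!·Σ² = 6/143  (sign +1)
sum: t=0:+1/34560 = 1/34560
3j²(5 1 6; 1 -1 0) = Δ·Π!·Σ² = 5/286  (sign +1)
combine: 4πI² = 429·6/143·5/286 = 45/143
take √, sign +1: I = 0.15824621

0.158246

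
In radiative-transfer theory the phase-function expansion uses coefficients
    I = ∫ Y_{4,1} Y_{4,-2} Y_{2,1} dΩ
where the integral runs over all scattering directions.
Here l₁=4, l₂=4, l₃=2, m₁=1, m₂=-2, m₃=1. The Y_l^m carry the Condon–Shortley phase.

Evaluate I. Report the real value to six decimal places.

Rules hold: Σm=0, L=10 even, 0≤2≤8.
N = 9·9·5 = 405
Δ = 6!·2!·2!/11! = 1/13860
Racah Σ t=2..4: t=2:+1/192 t=3:−1/36 t=4:+1/192 = -5/288
⇒ 3j(4 4 2; 0 0 0)² = 20/693, sgn -1
Racah Σ t=1..2: t=1:−1/240 t=2:+1/96 = 1/160
⇒ 3j(4 4 2; 1 -2 1)² = 27/1540, sgn -1
4πI² = N·(3j₀)²·(3jₘ)² = 1215/5929
I = +1·√(0.204925/4π) = 0.12770047

0.127700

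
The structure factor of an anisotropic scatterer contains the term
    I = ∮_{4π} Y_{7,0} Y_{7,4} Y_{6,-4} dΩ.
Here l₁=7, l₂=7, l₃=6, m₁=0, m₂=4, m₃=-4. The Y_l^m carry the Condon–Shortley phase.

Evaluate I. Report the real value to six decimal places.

0.012650

Checks pass: Σm=0; 20 even; l₃=6∈[0,14].
(2·7+1)(2·7+1)(2·6+1) = 2925
Δ: 8! 6! 6! / 21! → 1/2444321880
sum: t=1:−1/2612736000 t=2:+1/20736000 t=3:−1/1658880 t=4:+1/746496 t=5:−1/1658880 t=6:+1/20736000 t=7:−1/2612736000 = 1/4354560
3j²(7 7 6; 0 0 0) = Δ·Π!·Σ² = 1000/138567  (sign +1)
sum: t=5:−1/24883200 t=6:+1/20736000 t=7:−1/174182400 = 1/435456000
3j²(7 7 6; 0 4 -4) = Δ·Π!·Σ² = 2/20995  (sign +1)
combine: 4πI² = 2925·1000/138567·2/20995 = 30000/14919047
take √, sign +1: I = 0.01264984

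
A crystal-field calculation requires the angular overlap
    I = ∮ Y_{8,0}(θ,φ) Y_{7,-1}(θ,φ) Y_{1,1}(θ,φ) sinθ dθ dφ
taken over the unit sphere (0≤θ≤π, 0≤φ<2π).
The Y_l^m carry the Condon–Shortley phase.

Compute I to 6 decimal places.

0.161907

m-sum 0 ✓  L=16 even ✓  1≤1≤15 ✓
Π(2lᵢ+1) = 17×15×3 = 765
triangle coeff Δ(8,7,1) = 1/2040
Σ_t [7,7]: t=7:−1/25401600 = -1/25401600
(3j)²=8/255 [(8 7 1; 0 0 0)], sign=+1
Σ_t [6,6]: t=6:+1/58060800 = 1/58060800
(3j)²=7/510 [(8 7 1; 0 -1 1)], sign=+1
⇒ 4πI² = 28/85
I = (+1)√(28/85/(4π)) = 0.16190663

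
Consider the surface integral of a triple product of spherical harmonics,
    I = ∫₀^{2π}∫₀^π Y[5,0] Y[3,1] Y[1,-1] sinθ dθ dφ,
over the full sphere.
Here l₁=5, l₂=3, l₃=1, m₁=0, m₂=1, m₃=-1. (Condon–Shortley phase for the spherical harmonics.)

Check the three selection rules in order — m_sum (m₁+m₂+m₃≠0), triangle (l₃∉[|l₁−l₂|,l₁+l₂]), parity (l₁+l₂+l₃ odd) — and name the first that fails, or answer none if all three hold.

m₁+m₂+m₃ = 0 + 1 − 1 = 0  ✓
triangle: |5−3|=2 ≤ l₃=1 ≤ 5+3=8  ✗
parity: l₁+l₂+l₃ = 9 is odd

triangle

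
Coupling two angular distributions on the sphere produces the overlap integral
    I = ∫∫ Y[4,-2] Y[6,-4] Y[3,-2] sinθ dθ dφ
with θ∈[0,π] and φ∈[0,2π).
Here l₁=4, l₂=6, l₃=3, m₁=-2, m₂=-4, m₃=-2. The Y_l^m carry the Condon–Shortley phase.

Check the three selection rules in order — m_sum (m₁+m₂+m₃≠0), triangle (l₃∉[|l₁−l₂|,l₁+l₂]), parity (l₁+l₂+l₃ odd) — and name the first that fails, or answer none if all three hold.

azimuthal sum: -2 − 4 − 2 = -8  ✗
2 ≤ 3 ≤ 10 (triangle on l)
L = 4 + 6 + 3 = 13 (odd)

m_sum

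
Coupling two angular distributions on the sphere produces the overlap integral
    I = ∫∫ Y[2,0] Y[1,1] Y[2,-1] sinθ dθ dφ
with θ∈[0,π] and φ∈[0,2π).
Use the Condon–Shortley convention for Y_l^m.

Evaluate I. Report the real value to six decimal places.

0.000000

l₁+l₂+l₃=5 is odd: 3j(l;000)=0 ⇒ I=0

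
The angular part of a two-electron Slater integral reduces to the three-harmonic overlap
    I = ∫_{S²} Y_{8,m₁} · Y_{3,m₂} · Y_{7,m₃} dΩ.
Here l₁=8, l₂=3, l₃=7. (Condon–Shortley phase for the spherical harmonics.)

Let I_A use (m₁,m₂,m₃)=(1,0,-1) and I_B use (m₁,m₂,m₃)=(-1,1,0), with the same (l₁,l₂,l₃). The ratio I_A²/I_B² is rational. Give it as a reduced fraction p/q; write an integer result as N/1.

2523/686

Shared (l₁,l₂,l₃)=(8,3,7): N and (l;000)² cancel in I_A²/I_B².
A: Δ = 4!·12!·2!/19! = 1/5290740; Racah Σ t=1..3: t=1:−1/6220800 t=2:+1/2419200 t=3:−1/11612160 = 29/174182400; ⇒ 3j(8 3 7; 1 0 -1)² = 841/83980, sgn +1
B: Δ = 4!·12!·2!/19! = 1/5290740; Racah Σ t=2..4: t=2:+1/4838400 t=3:−1/3110400 t=4:+1/29030400 = -1/12441600; ⇒ 3j(8 3 7; -1 1 0)² = 343/125970, sgn +1
I_A²/I_B² = (841/83980)/(343/125970) = 2523/686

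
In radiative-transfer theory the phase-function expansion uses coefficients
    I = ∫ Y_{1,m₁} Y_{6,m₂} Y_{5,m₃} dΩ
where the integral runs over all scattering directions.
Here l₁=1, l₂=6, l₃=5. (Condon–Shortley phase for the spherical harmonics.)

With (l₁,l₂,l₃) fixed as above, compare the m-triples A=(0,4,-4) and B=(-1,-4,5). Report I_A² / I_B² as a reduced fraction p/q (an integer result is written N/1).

Same 1,6,5: normalisation and zero-m 3j drop out of the ratio.
A: Δ: 2! 0! 10! / 13! → 1/858; sum: t=1:−1/362880 = -1/362880; 3j²(1 6 5; 0 4 -4) = Δ·Π!·Σ² = 10/429  (sign +1)
B: Δ: 2! 0! 10! / 13! → 1/858; sum: t=2:+1/7257600 = 1/7257600; 3j²(1 6 5; -1 -4 5) = Δ·Π!·Σ² = 1/858  (sign +1)
I_A²/I_B² = (10/429)/(1/858) = 20/1

20/1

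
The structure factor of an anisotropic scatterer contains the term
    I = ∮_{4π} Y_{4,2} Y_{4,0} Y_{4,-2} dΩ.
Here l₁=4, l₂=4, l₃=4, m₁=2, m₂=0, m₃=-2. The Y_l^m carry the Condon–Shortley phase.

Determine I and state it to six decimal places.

-0.083698

m-sum 0 ✓  L=12 even ✓  0≤4≤8 ✓
Π(2lᵢ+1) = 9×9×9 = 729
triangle coeff Δ(4,4,4) = 1/450450
Σ_t [0,4]: t=0:+1/13824 t=1:−1/216 t=2:+1/64 t=3:−1/216 t=4:+1/13824 = 5/768
(3j)²=18/1001 [(4 4 4; 0 0 0)], sign=+1
Σ_t [0,2]: t=0:+1/2304 t=1:−1/216 t=2:+1/384 = -11/6912
(3j)²=11/1638 [(4 4 4; 2 0 -2)], sign=-1
⇒ 4πI² = 729/8281
I = (-1)√(729/8281/(4π)) = -0.08369845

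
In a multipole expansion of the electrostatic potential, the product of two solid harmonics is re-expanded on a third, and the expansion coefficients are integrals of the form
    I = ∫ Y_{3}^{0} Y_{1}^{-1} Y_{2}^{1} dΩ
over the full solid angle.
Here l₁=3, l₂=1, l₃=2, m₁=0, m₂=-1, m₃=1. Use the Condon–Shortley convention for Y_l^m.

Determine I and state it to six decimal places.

m-sum 0 ✓  L=6 even ✓  2≤2≤4 ✓
Π(2lᵢ+1) = 7×3×5 = 105
triangle coeff Δ(3,1,2) = 1/105
Σ_t [1,1]: t=1:−1/4 = -1/4
(3j)²=3/35 [(3 1 2; 0 0 0)], sign=-1
Σ_t [0,0]: t=0:+1/12 = 1/12
(3j)²=1/35 [(3 1 2; 0 -1 1)], sign=-1
⇒ 4πI² = 9/35
I = (+1)√(9/35/(4π)) = 0.14304817

0.143048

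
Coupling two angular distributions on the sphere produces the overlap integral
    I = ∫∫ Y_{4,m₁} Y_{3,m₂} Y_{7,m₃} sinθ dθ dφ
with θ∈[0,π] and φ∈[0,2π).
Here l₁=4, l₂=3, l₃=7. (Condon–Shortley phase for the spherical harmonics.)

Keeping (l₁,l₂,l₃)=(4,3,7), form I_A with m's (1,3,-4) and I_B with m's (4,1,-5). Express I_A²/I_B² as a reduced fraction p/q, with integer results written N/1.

Shared (l₁,l₂,l₃)=(4,3,7): N and (l;000)² cancel in I_A²/I_B².
A: Δ = 0!·8!·6!/15! = 1/45045; Racah Σ t=0..0: t=0:+1/518400 = 1/518400; ⇒ 3j(4 3 7; 1 3 -4)² = 2/195, sgn -1
B: Δ = 0!·8!·6!/15! = 1/45045; Racah Σ t=0..0: t=0:+1/1935360 = 1/1935360; ⇒ 3j(4 3 7; 4 1 -5)² = 1/91, sgn +1
I_A²/I_B² = (2/195)/(1/91) = 14/15

14/15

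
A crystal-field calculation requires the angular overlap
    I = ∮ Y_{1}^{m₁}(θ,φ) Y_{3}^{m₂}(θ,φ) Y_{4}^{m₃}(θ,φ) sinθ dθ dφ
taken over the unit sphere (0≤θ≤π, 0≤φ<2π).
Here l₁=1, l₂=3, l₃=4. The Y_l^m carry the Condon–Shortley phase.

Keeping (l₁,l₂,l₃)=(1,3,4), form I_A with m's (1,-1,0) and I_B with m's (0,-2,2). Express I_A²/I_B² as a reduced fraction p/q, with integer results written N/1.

Shared (l₁,l₂,l₃)=(1,3,4): N and (l;000)² cancel in I_A²/I_B².
A: Δ = 0!·2!·6!/9! = 1/252; Racah Σ t=0..0: t=0:+1/96 = 1/96; ⇒ 3j(1 3 4; 1 -1 0)² = 1/42, sgn +1
B: Δ = 0!·2!·6!/9! = 1/252; Racah Σ t=0..0: t=0:+1/120 = 1/120; ⇒ 3j(1 3 4; 0 -2 2)² = 1/21, sgn +1
I_A²/I_B² = (1/42)/(1/21) = 1/2

1/2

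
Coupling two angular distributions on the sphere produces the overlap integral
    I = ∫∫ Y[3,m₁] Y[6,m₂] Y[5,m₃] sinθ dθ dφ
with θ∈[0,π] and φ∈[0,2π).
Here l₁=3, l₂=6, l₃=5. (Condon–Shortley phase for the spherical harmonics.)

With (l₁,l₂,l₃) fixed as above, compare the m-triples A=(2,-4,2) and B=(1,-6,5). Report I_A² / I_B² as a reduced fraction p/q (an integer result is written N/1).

2/11

l's match ⇒ only the (l;m) 3-j factors differ between A and B.
A: triangle coeff Δ(3,6,5) = 1/675675; Σ_t [0,1]: t=0:+1/34560 t=1:−1/60480 = 1/80640; (3j)²=6/1001 [(3 6 5; 2 -4 2)], sign=-1
B: triangle coeff Δ(3,6,5) = 1/675675; Σ_t [0,0]: t=0:+1/1935360 = 1/1935360; (3j)²=3/91 [(3 6 5; 1 -6 5)], sign=+1
I_A²/I_B² = (6/1001)/(3/91) = 2/11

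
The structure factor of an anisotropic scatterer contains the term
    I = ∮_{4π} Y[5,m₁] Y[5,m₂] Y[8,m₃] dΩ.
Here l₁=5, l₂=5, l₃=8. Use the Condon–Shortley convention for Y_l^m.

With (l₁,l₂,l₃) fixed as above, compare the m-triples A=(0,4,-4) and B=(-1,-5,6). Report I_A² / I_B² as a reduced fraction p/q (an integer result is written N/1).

121/182

l's match ⇒ only the (l;m) 3-j factors differ between A and B.
A: triangle coeff Δ(5,5,8) = 1/37413090; Σ_t [1,2]: t=1:−1/23224320 t=2:+1/7257600 = 11/116121600; (3j)²=121/8398 [(5 5 8; 0 4 -4)], sign=+1
B: triangle coeff Δ(5,5,8) = 1/37413090; Σ_t [0,0]: t=0:+1/116121600 = 1/116121600; (3j)²=7/323 [(5 5 8; -1 -5 6)], sign=+1
I_A²/I_B² = (121/8398)/(7/323) = 121/182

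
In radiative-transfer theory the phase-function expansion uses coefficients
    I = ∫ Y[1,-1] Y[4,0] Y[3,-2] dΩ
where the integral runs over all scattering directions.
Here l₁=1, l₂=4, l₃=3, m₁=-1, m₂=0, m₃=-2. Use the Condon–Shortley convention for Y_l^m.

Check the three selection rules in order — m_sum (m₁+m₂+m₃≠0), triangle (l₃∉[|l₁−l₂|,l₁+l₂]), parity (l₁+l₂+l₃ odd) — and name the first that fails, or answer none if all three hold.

m₁+m₂+m₃ = -1 + 0 − 2 = -3  ✗
triangle: |1−4|=3 ≤ l₃=3 ≤ 1+4=5
parity: l₁+l₂+l₃ = 8 is even

m_sum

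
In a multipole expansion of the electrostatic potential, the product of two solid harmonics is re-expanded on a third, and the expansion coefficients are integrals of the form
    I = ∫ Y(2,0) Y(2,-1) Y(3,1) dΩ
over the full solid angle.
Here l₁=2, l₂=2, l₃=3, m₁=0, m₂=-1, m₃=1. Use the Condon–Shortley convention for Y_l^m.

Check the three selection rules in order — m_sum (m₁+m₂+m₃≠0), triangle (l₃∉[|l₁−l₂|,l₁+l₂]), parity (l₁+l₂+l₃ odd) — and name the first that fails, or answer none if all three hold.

azimuthal sum: 0 − 1 + 1 = 0  ✓
0 ≤ 3 ≤ 4 (triangle on l)  ✓
L = 2 + 2 + 3 = 7 (odd)  ✗

parity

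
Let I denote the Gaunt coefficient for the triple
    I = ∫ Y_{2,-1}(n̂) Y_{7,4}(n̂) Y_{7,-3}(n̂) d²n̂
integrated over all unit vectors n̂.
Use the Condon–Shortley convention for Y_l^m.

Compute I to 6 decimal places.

0.162315

Rules hold: Σm=0, L=16 even, 5≤7≤9.
N = 5·15·15 = 1125
Δ = 2!·2!·12!/17! = 1/185640
Racah Σ t=0..2: t=0:+1/2419200 t=1:−1/518400 t=2:+1/2419200 = -1/907200
⇒ 3j(2 7 7; 0 0 0)² = 56/3315, sgn +1
Racah Σ t=1..2: t=1:−1/14515200 t=2:+1/4354560 = 1/6220800
⇒ 3j(2 7 7; -1 4 -3)² = 77/4420, sgn +1
4πI² = N·(3j₀)²·(3jₘ)² = 16170/48841
I = +1·√(0.331074/4π) = 0.16231468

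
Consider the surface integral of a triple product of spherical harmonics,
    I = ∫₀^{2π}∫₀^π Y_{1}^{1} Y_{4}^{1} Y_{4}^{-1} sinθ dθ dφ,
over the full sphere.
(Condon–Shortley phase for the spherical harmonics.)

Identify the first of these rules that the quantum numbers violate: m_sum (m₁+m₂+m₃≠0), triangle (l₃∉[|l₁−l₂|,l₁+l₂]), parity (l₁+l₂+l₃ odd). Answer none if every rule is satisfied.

m₁+m₂+m₃ = 1 + 1 − 1 = 1  ✗
triangle: |1−4|=3 ≤ l₃=4 ≤ 1+4=5
parity: l₁+l₂+l₃ = 9 is odd

m_sum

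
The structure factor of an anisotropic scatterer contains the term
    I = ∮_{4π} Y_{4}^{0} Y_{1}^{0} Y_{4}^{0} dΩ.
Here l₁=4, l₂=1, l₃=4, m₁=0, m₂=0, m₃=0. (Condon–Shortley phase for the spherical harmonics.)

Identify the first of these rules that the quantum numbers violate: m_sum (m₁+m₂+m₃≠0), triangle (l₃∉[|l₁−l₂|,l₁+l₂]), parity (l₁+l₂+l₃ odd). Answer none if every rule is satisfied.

parity

azimuthal sum: 0 + 0 + 0 = 0  ✓
3 ≤ 4 ≤ 5 (triangle on l)  ✓
L = 4 + 1 + 4 = 9 (odd)  ✗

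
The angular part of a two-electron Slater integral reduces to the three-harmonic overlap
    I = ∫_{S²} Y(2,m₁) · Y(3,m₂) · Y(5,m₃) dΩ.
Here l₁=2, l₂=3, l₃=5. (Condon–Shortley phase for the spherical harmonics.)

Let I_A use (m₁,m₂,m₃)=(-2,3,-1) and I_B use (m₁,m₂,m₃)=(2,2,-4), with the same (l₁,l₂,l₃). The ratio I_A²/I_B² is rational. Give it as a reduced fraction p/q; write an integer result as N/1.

1/126

Shared (l₁,l₂,l₃)=(2,3,5): N and (l;000)² cancel in I_A²/I_B².
A: Δ = 0!·4!·6!/11! = 1/2310; Racah Σ t=0..0: t=0:+1/17280 = 1/17280; ⇒ 3j(2 3 5; -2 3 -1)² = 1/2310, sgn +1
B: Δ = 0!·4!·6!/11! = 1/2310; Racah Σ t=0..0: t=0:+1/2880 = 1/2880; ⇒ 3j(2 3 5; 2 2 -4)² = 3/55, sgn -1
I_A²/I_B² = (1/2310)/(3/55) = 1/126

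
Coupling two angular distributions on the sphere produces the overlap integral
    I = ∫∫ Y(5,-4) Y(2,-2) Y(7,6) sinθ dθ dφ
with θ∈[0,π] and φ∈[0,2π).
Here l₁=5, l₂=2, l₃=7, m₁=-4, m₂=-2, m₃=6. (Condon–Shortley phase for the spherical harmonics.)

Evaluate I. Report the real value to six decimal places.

m-sum 0 ✓  L=14 even ✓  3≤7≤7 ✓
Π(2lᵢ+1) = 11×5×15 = 825
triangle coeff Δ(5,2,7) = 1/15015
Σ_t [0,0]: t=0:+1/57600 = 1/57600
(3j)²=21/715 [(5 2 7; 0 0 0)], sign=-1
Σ_t [0,0]: t=0:+1/8709120 = 1/8709120
(3j)²=1/21 [(5 2 7; -4 -2 6)], sign=-1
⇒ 4πI² = 15/13
I = (+1)√(15/13/(4π)) = 0.30301841

0.303018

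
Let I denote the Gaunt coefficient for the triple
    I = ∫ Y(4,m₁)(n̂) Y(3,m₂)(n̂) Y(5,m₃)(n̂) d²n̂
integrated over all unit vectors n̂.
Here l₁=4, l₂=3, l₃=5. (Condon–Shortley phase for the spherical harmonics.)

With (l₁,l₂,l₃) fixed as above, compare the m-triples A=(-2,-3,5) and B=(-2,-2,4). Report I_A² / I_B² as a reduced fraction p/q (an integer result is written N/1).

15/16

l's match ⇒ only the (l;m) 3-j factors differ between A and B.
A: triangle coeff Δ(4,3,5) = 1/180180; Σ_t [0,0]: t=0:+1/34560 = 1/34560; (3j)²=5/286 [(4 3 5; -2 -3 5)], sign=+1
B: triangle coeff Δ(4,3,5) = 1/180180; Σ_t [0,1]: t=0:+1/8640 t=1:−1/2880 = -1/4320; (3j)²=8/429 [(4 3 5; -2 -2 4)], sign=+1
I_A²/I_B² = (5/286)/(8/429) = 15/16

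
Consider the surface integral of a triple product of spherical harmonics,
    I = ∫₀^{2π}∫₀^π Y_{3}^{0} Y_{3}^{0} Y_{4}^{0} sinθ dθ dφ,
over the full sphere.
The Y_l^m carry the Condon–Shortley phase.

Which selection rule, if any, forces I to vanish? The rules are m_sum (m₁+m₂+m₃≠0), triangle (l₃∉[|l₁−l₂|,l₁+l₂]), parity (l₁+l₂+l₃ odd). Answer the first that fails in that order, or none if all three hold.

none

azimuthal sum: 0 + 0 + 0 = 0  ✓
0 ≤ 4 ≤ 6 (triangle on l)  ✓
L = 3 + 3 + 4 = 10 (even)  ✓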